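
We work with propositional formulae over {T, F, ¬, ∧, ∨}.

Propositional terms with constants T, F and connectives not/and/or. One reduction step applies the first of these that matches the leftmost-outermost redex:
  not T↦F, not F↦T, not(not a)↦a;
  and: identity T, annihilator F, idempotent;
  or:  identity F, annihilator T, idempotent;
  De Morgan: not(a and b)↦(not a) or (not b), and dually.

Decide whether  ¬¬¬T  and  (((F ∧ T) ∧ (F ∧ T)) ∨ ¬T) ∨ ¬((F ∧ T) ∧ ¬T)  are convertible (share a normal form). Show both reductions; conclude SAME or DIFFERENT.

Term A:
  start: ¬¬¬T
  step 1: ¬T
  step 2: F

Term B:
  start: (((F ∧ T) ∧ (F ∧ T)) ∨ ¬T) ∨ ¬((F ∧ T) ∧ ¬T)
  step 1: ((F ∧ T) ∨ ¬T) ∨ ¬((F ∧ T) ∧ ¬T)
  step 2: (F ∨ ¬T) ∨ ¬((F ∧ T) ∧ ¬T)
  step 3: ¬T ∨ ¬((F ∧ T) ∧ ¬T)
  step 4: F ∨ ¬((F ∧ T) ∧ ¬T)
  step 5: ¬((F ∧ T) ∧ ¬T)
  step 6: ¬(F ∧ T) ∨ ¬¬T
  step 7: (¬F ∨ ¬T) ∨ ¬¬T
  step 8: (T ∨ ¬T) ∨ ¬¬T
  step 9: T ∨ ¬¬T
  step 10: T

Answer: DIFFERENT — A ⇓ F, B ⇓ T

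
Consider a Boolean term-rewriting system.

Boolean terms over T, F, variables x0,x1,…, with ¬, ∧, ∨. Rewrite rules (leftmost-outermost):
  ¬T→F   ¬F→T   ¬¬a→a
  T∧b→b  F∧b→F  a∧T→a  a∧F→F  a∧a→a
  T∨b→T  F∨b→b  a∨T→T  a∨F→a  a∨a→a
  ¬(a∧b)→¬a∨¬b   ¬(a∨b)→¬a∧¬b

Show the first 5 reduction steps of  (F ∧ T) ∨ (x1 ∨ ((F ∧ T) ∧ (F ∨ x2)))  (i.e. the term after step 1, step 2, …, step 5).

Answer: after 5 steps: x1

Working:
  start: (F ∧ T) ∨ (x1 ∨ ((F ∧ T) ∧ (F ∨ x2)))
  [1] F ∨ (x1 ∨ ((F ∧ T) ∧ (F ∨ x2)))
  [2] x1 ∨ ((F ∧ T) ∧ (F ∨ x2))
  [3] x1 ∨ (F ∧ (F ∨ x2))
  [4] x1 ∨ F
  [5] x1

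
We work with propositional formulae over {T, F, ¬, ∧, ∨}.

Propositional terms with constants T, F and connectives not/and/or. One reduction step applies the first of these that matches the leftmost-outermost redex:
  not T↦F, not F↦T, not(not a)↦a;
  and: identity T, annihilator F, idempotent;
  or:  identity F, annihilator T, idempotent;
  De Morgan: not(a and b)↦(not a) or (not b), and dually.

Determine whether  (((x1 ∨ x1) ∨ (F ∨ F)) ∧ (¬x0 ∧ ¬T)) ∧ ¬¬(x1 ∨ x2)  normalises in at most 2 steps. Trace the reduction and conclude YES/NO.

Answer: NO — after 2 steps the term is ((x1 ∨ F) ∧ (¬x0 ∧ ¬T)) ∧ ¬¬(x1 ∨ x2), not yet normal

Working:
  start: (((x1 ∨ x1) ∨ (F ∨ F)) ∧ (¬x0 ∧ ¬T)) ∧ ¬¬(x1 ∨ x2)
  [1] ((x1 ∨ (F ∨ F)) ∧ (¬x0 ∧ ¬T)) ∧ ¬¬(x1 ∨ x2)
  [2] ((x1 ∨ F) ∧ (¬x0 ∧ ¬T)) ∧ ¬¬(x1 ∨ x2)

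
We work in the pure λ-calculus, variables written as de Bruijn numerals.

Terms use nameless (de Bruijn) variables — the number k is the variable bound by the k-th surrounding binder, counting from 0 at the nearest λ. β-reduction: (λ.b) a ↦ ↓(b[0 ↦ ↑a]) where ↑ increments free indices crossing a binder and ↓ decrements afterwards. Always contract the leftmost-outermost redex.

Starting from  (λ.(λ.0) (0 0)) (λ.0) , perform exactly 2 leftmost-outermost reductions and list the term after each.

Answer: after 2 steps: (λ.0) (λ.0)

Derivation:
  start: (λ.(λ.0) (0 0)) (λ.0)
  [1] (λ.0) ((λ.0) (λ.0))
  [2] (λ.0) (λ.0)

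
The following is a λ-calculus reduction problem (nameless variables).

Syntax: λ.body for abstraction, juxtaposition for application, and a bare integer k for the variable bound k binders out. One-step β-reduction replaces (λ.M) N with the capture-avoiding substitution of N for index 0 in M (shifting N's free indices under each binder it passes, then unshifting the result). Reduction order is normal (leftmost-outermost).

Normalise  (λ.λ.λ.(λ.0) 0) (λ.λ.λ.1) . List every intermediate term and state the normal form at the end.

  start: (λ.λ.λ.(λ.0) 0) (λ.λ.λ.1)
  →1  λ.λ.(λ.0) 0
  →2  λ.λ.0

Answer: normal form = λ.λ.0  (in 2 steps)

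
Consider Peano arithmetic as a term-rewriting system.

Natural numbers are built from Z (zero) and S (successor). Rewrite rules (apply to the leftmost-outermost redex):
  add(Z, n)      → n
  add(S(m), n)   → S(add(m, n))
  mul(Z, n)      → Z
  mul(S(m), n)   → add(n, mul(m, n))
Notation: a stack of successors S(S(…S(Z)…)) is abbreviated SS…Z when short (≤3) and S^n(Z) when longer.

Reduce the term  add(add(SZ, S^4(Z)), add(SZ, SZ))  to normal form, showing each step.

  start: add(add(SZ, S^4(Z)), add(SZ, SZ))
  step 1: add(S(add(Z, S^4(Z))), add(SZ, SZ))
  step 2: S(add(add(Z, S^4(Z)), add(SZ, SZ)))
  step 3: S(add(S^4(Z), add(SZ, SZ)))
  step 4: S(S(add(SSSZ, add(SZ, SZ))))
  step 5: S(S(S(add(SSZ, add(SZ, SZ)))))
  step 6: S(S(S(S(add(SZ, add(SZ, SZ))))))
  step 7: S(S(S(S(S(add(Z, add(SZ, SZ)))))))
  step 8: S(S(S(S(S(add(SZ, SZ))))))
  step 9: S(S(S(S(S(S(add(Z, SZ)))))))
  step 10: S^7(Z)

Answer: normal form = S^7(Z)  (in 10 steps)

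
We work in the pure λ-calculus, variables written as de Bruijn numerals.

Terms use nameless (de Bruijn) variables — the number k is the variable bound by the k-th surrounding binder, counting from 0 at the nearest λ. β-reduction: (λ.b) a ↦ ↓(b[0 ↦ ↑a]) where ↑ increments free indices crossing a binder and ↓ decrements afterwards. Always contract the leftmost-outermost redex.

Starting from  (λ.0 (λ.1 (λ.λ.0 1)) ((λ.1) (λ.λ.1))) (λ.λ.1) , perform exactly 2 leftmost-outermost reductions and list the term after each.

Answer: after 2 steps: (λ.λ.(λ.λ.1) (λ.λ.0 1)) ((λ.λ.λ.1) (λ.λ.1))

Working:
  start: (λ.0 (λ.1 (λ.λ.0 1)) ((λ.1) (λ.λ.1))) (λ.λ.1)
  step 1: (λ.λ.1) (λ.(λ.λ.1) (λ.λ.0 1)) ((λ.λ.λ.1) (λ.λ.1))
  step 2: (λ.λ.(λ.λ.1) (λ.λ.0 1)) ((λ.λ.λ.1) (λ.λ.1))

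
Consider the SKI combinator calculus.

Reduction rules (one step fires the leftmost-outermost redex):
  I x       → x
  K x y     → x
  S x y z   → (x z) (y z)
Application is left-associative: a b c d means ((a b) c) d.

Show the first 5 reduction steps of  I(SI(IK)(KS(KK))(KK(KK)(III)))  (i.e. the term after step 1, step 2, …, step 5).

Answer: after 5 steps: S(K(KS(KK)))(KK(KK)(III))

Derivation:
  start: I(SI(IK)(KS(KK))(KK(KK)(III)))
  →1  SI(IK)(KS(KK))(KK(KK)(III))
  →2  I(KS(KK))(IK(KS(KK)))(KK(KK)(III))
  →3  KS(KK)(IK(KS(KK)))(KK(KK)(III))
  →4  S(IK(KS(KK)))(KK(KK)(III))
  →5  S(K(KS(KK)))(KK(KK)(III))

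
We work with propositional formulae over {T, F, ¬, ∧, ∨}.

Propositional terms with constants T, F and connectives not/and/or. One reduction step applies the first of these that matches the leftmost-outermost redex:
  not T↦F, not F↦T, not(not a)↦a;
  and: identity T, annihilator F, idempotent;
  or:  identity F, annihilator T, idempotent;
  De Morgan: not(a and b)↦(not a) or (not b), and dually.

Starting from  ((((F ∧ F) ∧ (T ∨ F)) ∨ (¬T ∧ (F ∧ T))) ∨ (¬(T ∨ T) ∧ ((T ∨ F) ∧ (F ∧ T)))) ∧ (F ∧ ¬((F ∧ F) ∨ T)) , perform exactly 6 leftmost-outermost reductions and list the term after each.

Answer: after 6 steps: (¬(T ∨ T) ∧ ((T ∨ F) ∧ (F ∧ T))) ∧ (F ∧ ¬((F ∧ F) ∨ T))

Reduction:
  start: ((((F ∧ F) ∧ (T ∨ F)) ∨ (¬T ∧ (F ∧ T))) ∨ (¬(T ∨ T) ∧ ((T ∨ F) ∧ (F ∧ T)))) ∧ (F ∧ ¬((F ∧ F) ∨ T))
  →1  (((F ∧ (T ∨ F)) ∨ (¬T ∧ (F ∧ T))) ∨ (¬(T ∨ T) ∧ ((T ∨ F) ∧ (F ∧ T)))) ∧ (F ∧ ¬((F ∧ F) ∨ T))
  →2  ((F ∨ (¬T ∧ (F ∧ T))) ∨ (¬(T ∨ T) ∧ ((T ∨ F) ∧ (F ∧ T)))) ∧ (F ∧ ¬((F ∧ F) ∨ T))
  →3  ((¬T ∧ (F ∧ T)) ∨ (¬(T ∨ T) ∧ ((T ∨ F) ∧ (F ∧ T)))) ∧ (F ∧ ¬((F ∧ F) ∨ T))
  →4  ((F ∧ (F ∧ T)) ∨ (¬(T ∨ T) ∧ ((T ∨ F) ∧ (F ∧ T)))) ∧ (F ∧ ¬((F ∧ F) ∨ T))
  →5  (F ∨ (¬(T ∨ T) ∧ ((T ∨ F) ∧ (F ∧ T)))) ∧ (F ∧ ¬((F ∧ F) ∨ T))
  →6  (¬(T ∨ T) ∧ ((T ∨ F) ∧ (F ∧ T))) ∧ (F ∧ ¬((F ∧ F) ∨ T))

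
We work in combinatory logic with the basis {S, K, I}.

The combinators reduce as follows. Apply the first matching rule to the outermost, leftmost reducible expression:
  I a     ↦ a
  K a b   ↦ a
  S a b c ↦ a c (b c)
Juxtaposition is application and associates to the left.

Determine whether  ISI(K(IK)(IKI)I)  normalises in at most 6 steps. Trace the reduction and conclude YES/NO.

Answer: YES — reaches normal form SI(KI) in 3 ≤ 6 steps

Derivation:
  start: ISI(K(IK)(IKI)I)
  →1  SI(K(IK)(IKI)I)
  →2  SI(IKI)
  →3  SI(KI)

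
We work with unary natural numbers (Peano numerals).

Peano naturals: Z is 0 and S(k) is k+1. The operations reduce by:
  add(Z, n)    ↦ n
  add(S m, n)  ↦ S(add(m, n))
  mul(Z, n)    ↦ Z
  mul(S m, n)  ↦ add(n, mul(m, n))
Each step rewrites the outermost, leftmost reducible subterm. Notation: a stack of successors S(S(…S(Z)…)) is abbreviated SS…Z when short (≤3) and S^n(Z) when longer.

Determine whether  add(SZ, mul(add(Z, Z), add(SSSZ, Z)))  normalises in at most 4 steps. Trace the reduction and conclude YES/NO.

Answer: YES — reaches normal form SZ in 4 ≤ 4 steps

Working:
  start: add(SZ, mul(add(Z, Z), add(SSSZ, Z)))
  →1  S(add(Z, mul(add(Z, Z), add(SSSZ, Z))))
  →2  S(mul(add(Z, Z), add(SSSZ, Z)))
  →3  S(mul(Z, add(SSSZ, Z)))
  →4  SZ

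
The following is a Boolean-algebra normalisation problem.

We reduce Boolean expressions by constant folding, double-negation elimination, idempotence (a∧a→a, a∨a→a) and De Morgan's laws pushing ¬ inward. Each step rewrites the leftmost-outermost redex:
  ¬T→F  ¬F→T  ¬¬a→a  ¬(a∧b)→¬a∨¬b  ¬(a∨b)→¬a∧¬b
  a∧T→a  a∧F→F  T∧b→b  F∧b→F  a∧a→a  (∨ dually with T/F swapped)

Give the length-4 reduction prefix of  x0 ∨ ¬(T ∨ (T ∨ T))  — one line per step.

  start: x0 ∨ ¬(T ∨ (T ∨ T))
  step 1: x0 ∨ (¬T ∧ ¬(T ∨ T))
  step 2: x0 ∨ (F ∧ ¬(T ∨ T))
  step 3: x0 ∨ F
  step 4: x0

Answer: after 4 steps: x0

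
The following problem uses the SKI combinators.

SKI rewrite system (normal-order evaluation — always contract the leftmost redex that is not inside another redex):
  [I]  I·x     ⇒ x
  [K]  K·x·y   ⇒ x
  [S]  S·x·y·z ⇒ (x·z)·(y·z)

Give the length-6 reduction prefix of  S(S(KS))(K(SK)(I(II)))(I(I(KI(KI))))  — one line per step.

Answer: after 6 steps: S(I(K(SK)(I(II))(I(I(KI(KI))))))

Reduction:
  start: S(S(KS))(K(SK)(I(II)))(I(I(KI(KI))))
  →1  S(KS)(I(I(KI(KI))))(K(SK)(I(II))(I(I(KI(KI)))))
  →2  KS(K(SK)(I(II))(I(I(KI(KI)))))(I(I(KI(KI)))(K(SK)(I(II))(I(I(KI(KI))))))
  →3  S(I(I(KI(KI)))(K(SK)(I(II))(I(I(KI(KI))))))
  →4  S(I(KI(KI))(K(SK)(I(II))(I(I(KI(KI))))))
  →5  S(KI(KI)(K(SK)(I(II))(I(I(KI(KI))))))
  →6  S(I(K(SK)(I(II))(I(I(KI(KI))))))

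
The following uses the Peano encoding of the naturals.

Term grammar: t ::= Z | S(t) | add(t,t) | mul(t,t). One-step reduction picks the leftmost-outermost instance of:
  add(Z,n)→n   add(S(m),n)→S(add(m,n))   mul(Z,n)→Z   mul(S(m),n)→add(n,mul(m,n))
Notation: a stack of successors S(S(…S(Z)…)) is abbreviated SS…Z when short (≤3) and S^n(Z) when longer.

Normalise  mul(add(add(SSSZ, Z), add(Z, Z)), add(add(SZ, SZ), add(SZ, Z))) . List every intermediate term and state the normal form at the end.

Answer: normal form = S^9(Z)  (in 46 steps)

Derivation:
  start: mul(add(add(SSSZ, Z), add(Z, Z)), add(add(SZ, SZ), add(SZ, Z)))
  →1  mul(add(S(add(SSZ, Z)), add(Z, Z)), add(add(SZ, SZ), add(SZ, Z)))
  →2  mul(S(add(add(SSZ, Z), add(Z, Z))), add(add(SZ, SZ), add(SZ, Z)))
  →3  add(add(add(SZ, SZ), add(SZ, Z)), mul(add(add(SSZ, Z), add(Z, Z)), add(add(SZ, SZ), add(SZ, Z))))
  →4  add(add(S(add(Z, SZ)), add(SZ, Z)), mul(add(add(SSZ, Z), add(Z, Z)), add(add(SZ, SZ), add(SZ, Z))))
  →5  add(S(add(add(Z, SZ), add(SZ, Z))), mul(add(add(SSZ, Z), add(Z, Z)), add(add(SZ, SZ), add(SZ, Z))))
  →6  S(add(add(add(Z, SZ), add(SZ, Z)), mul(add(add(SSZ, Z), add(Z, Z)), add(add(SZ, SZ), add(SZ, Z)))))
  →7  S(add(add(SZ, add(SZ, Z)), mul(add(add(SSZ, Z), add(Z, Z)), add(add(SZ, SZ), add(SZ, Z)))))
  →8  S(add(S(add(Z, add(SZ, Z))), mul(add(add(SSZ, Z), add(Z, Z)), add(add(SZ, SZ), add(SZ, Z)))))
  →9  S(S(add(add(Z, add(SZ, Z)), mul(add(add(SSZ, Z), add(Z, Z)), add(add(SZ, SZ), add(SZ, Z))))))
  →10  S(S(add(add(SZ, Z), mul(add(add(SSZ, Z), add(Z, Z)), add(add(SZ, SZ), add(SZ, Z))))))
  →11  S(S(add(S(add(Z, Z)), mul(add(add(SSZ, Z), add(Z, Z)), add(add(SZ, SZ), add(SZ, Z))))))
  →12  S(S(S(add(add(Z, Z), mul(add(add(SSZ, Z), add(Z, Z)), add(add(SZ, SZ), add(SZ, Z)))))))
  →13  S(S(S(add(Z, mul(add(add(SSZ, Z), add(Z, Z)), add(add(SZ, SZ), add(SZ, Z)))))))
  →14  S(S(S(mul(add(add(SSZ, Z), add(Z, Z)), add(add(SZ, SZ), add(SZ, Z))))))
  →15  S(S(S(mul(add(S(add(SZ, Z)), add(Z, Z)), add(add(SZ, SZ), add(SZ, Z))))))
  →16  S(S(S(mul(S(add(add(SZ, Z), add(Z, Z))), add(add(SZ, SZ), add(SZ, Z))))))
  →17  S(S(S(add(add(add(SZ, SZ), add(SZ, Z)), mul(add(add(SZ, Z), add(Z, Z)), add(add(SZ, SZ), add(SZ, Z)))))))
  →18  S(S(S(add(add(S(add(Z, SZ)), add(SZ, Z)), mul(add(add(SZ, Z), add(Z, Z)), add(add(SZ, SZ), add(SZ, Z)))))))
  →19  S(S(S(add(S(add(add(Z, SZ), add(SZ, Z))), mul(add(add(SZ, Z), add(Z, Z)), add(add(SZ, SZ), add(SZ, Z)))))))
  →20  S(S(S(S(add(add(add(Z, SZ), add(SZ, Z)), mul(add(add(SZ, Z), add(Z, Z)), add(add(SZ, SZ), add(SZ, Z))))))))
  →21  S(S(S(S(add(add(SZ, add(SZ, Z)), mul(add(add(SZ, Z), add(Z, Z)), add(add(SZ, SZ), add(SZ, Z))))))))
  →22  S(S(S(S(add(S(add(Z, add(SZ, Z))), mul(add(add(SZ, Z), add(Z, Z)), add(add(SZ, SZ), add(SZ, Z))))))))
  →23  S(S(S(S(S(add(add(Z, add(SZ, Z)), mul(add(add(SZ, Z), add(Z, Z)), add(add(SZ, SZ), add(SZ, Z)))))))))
  →24  S(S(S(S(S(add(add(SZ, Z), mul(add(add(SZ, Z), add(Z, Z)), add(add(SZ, SZ), add(SZ, Z)))))))))
  →25  S(S(S(S(S(add(S(add(Z, Z)), mul(add(add(SZ, Z), add(Z, Z)), add(add(SZ, SZ), add(SZ, Z)))))))))
  →26  S(S(S(S(S(S(add(add(Z, Z), mul(add(add(SZ, Z), add(Z, Z)), add(add(SZ, SZ), add(SZ, Z))))))))))
  →27  S(S(S(S(S(S(add(Z, mul(add(add(SZ, Z), add(Z, Z)), add(add(SZ, SZ), add(SZ, Z))))))))))
  →28  S(S(S(S(S(S(mul(add(add(SZ, Z), add(Z, Z)), add(add(SZ, SZ), add(SZ, Z)))))))))
  →29  S(S(S(S(S(S(mul(add(S(add(Z, Z)), add(Z, Z)), add(add(SZ, SZ), add(SZ, Z)))))))))
  →30  S(S(S(S(S(S(mul(S(add(add(Z, Z), add(Z, Z))), add(add(SZ, SZ), add(SZ, Z)))))))))
  →31  S(S(S(S(S(S(add(add(add(SZ, SZ), add(SZ, Z)), mul(add(add(Z, Z), add(Z, Z)), add(add(SZ, SZ), add(SZ, Z))))))))))
  →32  S(S(S(S(S(S(add(add(S(add(Z, SZ)), add(SZ, Z)), mul(add(add(Z, Z), add(Z, Z)), add(add(SZ, SZ), add(SZ, Z))))))))))
  →33  S(S(S(S(S(S(add(S(add(add(Z, SZ), add(SZ, Z))), mul(add(add(Z, Z), add(Z, Z)), add(add(SZ, SZ), add(SZ, Z))))))))))
  →34  S(S(S(S(S(S(S(add(add(add(Z, SZ), add(SZ, Z)), mul(add(add(Z, Z), add(Z, Z)), add(add(SZ, SZ), add(SZ, Z)))))))))))
  →35  S(S(S(S(S(S(S(add(add(SZ, add(SZ, Z)), mul(add(add(Z, Z), add(Z, Z)), add(add(SZ, SZ), add(SZ, Z)))))))))))
  →36  S(S(S(S(S(S(S(add(S(add(Z, add(SZ, Z))), mul(add(add(Z, Z), add(Z, Z)), add(add(SZ, SZ), add(SZ, Z)))))))))))
  →37  S(S(S(S(S(S(S(S(add(add(Z, add(SZ, Z)), mul(add(add(Z, Z), add(Z, Z)), add(add(SZ, SZ), add(SZ, Z))))))))))))
  →38  S(S(S(S(S(S(S(S(add(add(SZ, Z), mul(add(add(Z, Z), add(Z, Z)), add(add(SZ, SZ), add(SZ, Z))))))))))))
  →39  S(S(S(S(S(S(S(S(add(S(add(Z, Z)), mul(add(add(Z, Z), add(Z, Z)), add(add(SZ, SZ), add(SZ, Z))))))))))))
  →40  S(S(S(S(S(S(S(S(S(add(add(Z, Z), mul(add(add(Z, Z), add(Z, Z)), add(add(SZ, SZ), add(SZ, Z)))))))))))))
  →41  S(S(S(S(S(S(S(S(S(add(Z, mul(add(add(Z, Z), add(Z, Z)), add(add(SZ, SZ), add(SZ, Z)))))))))))))
  →42  S(S(S(S(S(S(S(S(S(mul(add(add(Z, Z), add(Z, Z)), add(add(SZ, SZ), add(SZ, Z))))))))))))
  →43  S(S(S(S(S(S(S(S(S(mul(add(Z, add(Z, Z)), add(add(SZ, SZ), add(SZ, Z))))))))))))
  →44  S(S(S(S(S(S(S(S(S(mul(add(Z, Z), add(add(SZ, SZ), add(SZ, Z))))))))))))
  →45  S(S(S(S(S(S(S(S(S(mul(Z, add(add(SZ, SZ), add(SZ, Z))))))))))))
  →46  S^9(Z)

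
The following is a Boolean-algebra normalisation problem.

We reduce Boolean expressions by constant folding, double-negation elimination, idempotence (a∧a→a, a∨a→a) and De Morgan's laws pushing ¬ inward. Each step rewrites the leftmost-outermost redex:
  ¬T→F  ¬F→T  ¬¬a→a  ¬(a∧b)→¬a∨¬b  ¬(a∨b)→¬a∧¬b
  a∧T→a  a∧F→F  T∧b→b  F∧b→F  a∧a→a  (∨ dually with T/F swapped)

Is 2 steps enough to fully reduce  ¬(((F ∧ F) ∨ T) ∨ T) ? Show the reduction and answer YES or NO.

Answer: NO — after 2 steps the term is (¬(F ∧ F) ∧ ¬T) ∧ ¬T, not yet normal

Derivation:
  start: ¬(((F ∧ F) ∨ T) ∨ T)
  [1] ¬((F ∧ F) ∨ T) ∧ ¬T
  [2] (¬(F ∧ F) ∧ ¬T) ∧ ¬T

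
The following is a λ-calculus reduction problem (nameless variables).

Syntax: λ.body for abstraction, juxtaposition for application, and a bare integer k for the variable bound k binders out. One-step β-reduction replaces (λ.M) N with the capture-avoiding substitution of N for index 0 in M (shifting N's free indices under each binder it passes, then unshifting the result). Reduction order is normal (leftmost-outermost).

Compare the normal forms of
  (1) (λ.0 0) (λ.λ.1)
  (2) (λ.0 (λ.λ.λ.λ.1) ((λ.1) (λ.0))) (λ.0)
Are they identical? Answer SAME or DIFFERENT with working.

Term A:
  start: (λ.0 0) (λ.λ.1)
  →1  (λ.λ.1) (λ.λ.1)
  →2  λ.λ.λ.1

Term B:
  start: (λ.0 (λ.λ.λ.λ.1) ((λ.1) (λ.0))) (λ.0)
  →1  (λ.0) (λ.λ.λ.λ.1) ((λ.λ.0) (λ.0))
  →2  (λ.λ.λ.λ.1) ((λ.λ.0) (λ.0))
  →3  λ.λ.λ.1

Answer: SAME — A ⇓ λ.λ.λ.1, B ⇓ λ.λ.λ.1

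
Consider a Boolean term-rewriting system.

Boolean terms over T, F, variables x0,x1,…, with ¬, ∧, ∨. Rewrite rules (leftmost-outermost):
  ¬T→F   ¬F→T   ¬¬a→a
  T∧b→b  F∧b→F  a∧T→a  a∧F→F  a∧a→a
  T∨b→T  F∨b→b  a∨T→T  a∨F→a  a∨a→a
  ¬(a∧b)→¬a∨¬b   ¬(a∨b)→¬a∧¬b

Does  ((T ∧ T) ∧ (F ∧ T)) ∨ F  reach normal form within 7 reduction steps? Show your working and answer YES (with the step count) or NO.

  start: ((T ∧ T) ∧ (F ∧ T)) ∨ F
  step 1: (T ∧ T) ∧ (F ∧ T)
  step 2: T ∧ (F ∧ T)
  step 3: F ∧ T
  step 4: F

Answer: YES — reaches normal form F in 4 ≤ 7 steps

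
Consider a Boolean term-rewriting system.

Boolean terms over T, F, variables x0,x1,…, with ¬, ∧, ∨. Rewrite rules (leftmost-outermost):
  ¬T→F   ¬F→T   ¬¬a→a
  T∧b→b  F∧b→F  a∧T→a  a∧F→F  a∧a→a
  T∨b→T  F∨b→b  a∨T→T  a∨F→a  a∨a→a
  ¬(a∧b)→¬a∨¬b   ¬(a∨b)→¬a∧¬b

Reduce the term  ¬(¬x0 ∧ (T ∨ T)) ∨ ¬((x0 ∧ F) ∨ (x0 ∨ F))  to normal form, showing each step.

  start: ¬(¬x0 ∧ (T ∨ T)) ∨ ¬((x0 ∧ F) ∨ (x0 ∨ F))
  step 1: (¬¬x0 ∨ ¬(T ∨ T)) ∨ ¬((x0 ∧ F) ∨ (x0 ∨ F))
  step 2: (x0 ∨ ¬(T ∨ T)) ∨ ¬((x0 ∧ F) ∨ (x0 ∨ F))
  step 3: (x0 ∨ (¬T ∧ ¬T)) ∨ ¬((x0 ∧ F) ∨ (x0 ∨ F))
  step 4: (x0 ∨ ¬T) ∨ ¬((x0 ∧ F) ∨ (x0 ∨ F))
  step 5: (x0 ∨ F) ∨ ¬((x0 ∧ F) ∨ (x0 ∨ F))
  step 6: x0 ∨ ¬((x0 ∧ F) ∨ (x0 ∨ F))
  step 7: x0 ∨ (¬(x0 ∧ F) ∧ ¬(x0 ∨ F))
  step 8: x0 ∨ ((¬x0 ∨ ¬F) ∧ ¬(x0 ∨ F))
  step 9: x0 ∨ ((¬x0 ∨ T) ∧ ¬(x0 ∨ F))
  step 10: x0 ∨ (T ∧ ¬(x0 ∨ F))
  step 11: x0 ∨ ¬(x0 ∨ F)
  step 12: x0 ∨ (¬x0 ∧ ¬F)
  step 13: x0 ∨ (¬x0 ∧ T)
  step 14: x0 ∨ ¬x0

Answer: normal form = x0 ∨ ¬x0  (in 14 steps)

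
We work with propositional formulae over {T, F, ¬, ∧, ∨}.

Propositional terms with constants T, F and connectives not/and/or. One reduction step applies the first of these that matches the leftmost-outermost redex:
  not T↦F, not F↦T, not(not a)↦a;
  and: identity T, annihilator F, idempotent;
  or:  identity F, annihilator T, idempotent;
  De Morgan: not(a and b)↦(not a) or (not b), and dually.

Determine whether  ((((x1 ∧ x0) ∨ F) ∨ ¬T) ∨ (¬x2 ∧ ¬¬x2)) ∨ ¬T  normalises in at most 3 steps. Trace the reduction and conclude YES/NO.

  start: ((((x1 ∧ x0) ∨ F) ∨ ¬T) ∨ (¬x2 ∧ ¬¬x2)) ∨ ¬T
  →1  (((x1 ∧ x0) ∨ ¬T) ∨ (¬x2 ∧ ¬¬x2)) ∨ ¬T
  →2  (((x1 ∧ x0) ∨ F) ∨ (¬x2 ∧ ¬¬x2)) ∨ ¬T
  →3  ((x1 ∧ x0) ∨ (¬x2 ∧ ¬¬x2)) ∨ ¬T

Answer: NO — after 3 steps the term is ((x1 ∧ x0) ∨ (¬x2 ∧ ¬¬x2)) ∨ ¬T, not yet normal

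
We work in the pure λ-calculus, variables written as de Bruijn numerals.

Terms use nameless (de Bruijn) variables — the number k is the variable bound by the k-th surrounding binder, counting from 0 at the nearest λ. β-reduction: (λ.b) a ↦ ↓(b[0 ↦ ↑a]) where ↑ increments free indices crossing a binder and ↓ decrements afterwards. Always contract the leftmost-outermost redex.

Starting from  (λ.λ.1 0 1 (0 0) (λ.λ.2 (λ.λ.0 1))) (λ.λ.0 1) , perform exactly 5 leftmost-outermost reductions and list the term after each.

Answer: after 5 steps: λ.0 0 0 (λ.λ.2 (λ.λ.0 1))

Reduction:
  start: (λ.λ.1 0 1 (0 0) (λ.λ.2 (λ.λ.0 1))) (λ.λ.0 1)
  →1  λ.(λ.λ.0 1) 0 (λ.λ.0 1) (0 0) (λ.λ.2 (λ.λ.0 1))
  →2  λ.(λ.0 1) (λ.λ.0 1) (0 0) (λ.λ.2 (λ.λ.0 1))
  →3  λ.(λ.λ.0 1) 0 (0 0) (λ.λ.2 (λ.λ.0 1))
  →4  λ.(λ.0 1) (0 0) (λ.λ.2 (λ.λ.0 1))
  →5  λ.0 0 0 (λ.λ.2 (λ.λ.0 1))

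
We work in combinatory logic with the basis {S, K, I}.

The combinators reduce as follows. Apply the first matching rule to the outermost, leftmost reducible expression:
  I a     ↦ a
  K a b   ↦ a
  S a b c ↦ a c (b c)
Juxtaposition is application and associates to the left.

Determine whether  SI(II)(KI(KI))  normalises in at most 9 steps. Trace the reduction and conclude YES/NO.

Answer: YES — reaches normal form I in 7 ≤ 9 steps

Reduction:
  start: SI(II)(KI(KI))
  →1  I(KI(KI))(II(KI(KI)))
  →2  KI(KI)(II(KI(KI)))
  →3  I(II(KI(KI)))
  →4  II(KI(KI))
  →5  I(KI(KI))
  →6  KI(KI)
  →7  I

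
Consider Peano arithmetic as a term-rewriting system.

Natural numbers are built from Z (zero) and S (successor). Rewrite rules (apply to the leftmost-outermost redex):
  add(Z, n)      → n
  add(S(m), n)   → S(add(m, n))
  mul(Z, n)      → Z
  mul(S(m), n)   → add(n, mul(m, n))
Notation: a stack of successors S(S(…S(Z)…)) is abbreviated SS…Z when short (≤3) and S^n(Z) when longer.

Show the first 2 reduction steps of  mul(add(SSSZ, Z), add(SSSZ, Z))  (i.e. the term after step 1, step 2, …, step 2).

  start: mul(add(SSSZ, Z), add(SSSZ, Z))
  step 1: mul(S(add(SSZ, Z)), add(SSSZ, Z))
  step 2: add(add(SSSZ, Z), mul(add(SSZ, Z), add(SSSZ, Z)))

Answer: after 2 steps: add(add(SSSZ, Z), mul(add(SSZ, Z), add(SSSZ, Z)))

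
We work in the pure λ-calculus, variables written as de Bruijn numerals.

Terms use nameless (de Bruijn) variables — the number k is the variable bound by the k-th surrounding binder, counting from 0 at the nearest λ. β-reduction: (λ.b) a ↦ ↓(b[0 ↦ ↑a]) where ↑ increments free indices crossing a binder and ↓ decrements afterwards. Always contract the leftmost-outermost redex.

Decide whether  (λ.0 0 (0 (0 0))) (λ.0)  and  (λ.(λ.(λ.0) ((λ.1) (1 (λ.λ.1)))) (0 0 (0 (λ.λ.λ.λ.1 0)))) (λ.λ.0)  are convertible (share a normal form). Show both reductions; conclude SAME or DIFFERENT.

Answer: SAME — A ⇓ λ.0, B ⇓ λ.0

Working:
Term A:
  start: (λ.0 0 (0 (0 0))) (λ.0)
  [1] (λ.0) (λ.0) ((λ.0) ((λ.0) (λ.0)))
  [2] (λ.0) ((λ.0) ((λ.0) (λ.0)))
  [3] (λ.0) ((λ.0) (λ.0))
  [4] (λ.0) (λ.0)
  [5] λ.0

Term B:
  start: (λ.(λ.(λ.0) ((λ.1) (1 (λ.λ.1)))) (0 0 (0 (λ.λ.λ.λ.1 0)))) (λ.λ.0)
  [1] (λ.(λ.0) ((λ.1) ((λ.λ.0) (λ.λ.1)))) ((λ.λ.0) (λ.λ.0) ((λ.λ.0) (λ.λ.λ.λ.1 0)))
  [2] (λ.0) ((λ.(λ.λ.0) (λ.λ.0) ((λ.λ.0) (λ.λ.λ.λ.1 0))) ((λ.λ.0) (λ.λ.1)))
  [3] (λ.(λ.λ.0) (λ.λ.0) ((λ.λ.0) (λ.λ.λ.λ.1 0))) ((λ.λ.0) (λ.λ.1))
  [4] (λ.λ.0) (λ.λ.0) ((λ.λ.0) (λ.λ.λ.λ.1 0))
  [5] (λ.0) ((λ.λ.0) (λ.λ.λ.λ.1 0))
  [6] (λ.λ.0) (λ.λ.λ.λ.1 0)
  [7] λ.0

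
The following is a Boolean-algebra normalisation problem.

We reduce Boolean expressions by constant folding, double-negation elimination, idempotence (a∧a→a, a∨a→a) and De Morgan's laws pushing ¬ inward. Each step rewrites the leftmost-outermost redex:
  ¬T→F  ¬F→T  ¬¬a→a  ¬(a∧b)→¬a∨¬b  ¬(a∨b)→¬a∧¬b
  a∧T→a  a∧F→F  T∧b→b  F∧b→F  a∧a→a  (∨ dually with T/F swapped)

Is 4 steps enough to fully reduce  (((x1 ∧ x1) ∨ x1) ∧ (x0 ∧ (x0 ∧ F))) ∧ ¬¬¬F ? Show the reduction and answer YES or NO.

  start: (((x1 ∧ x1) ∨ x1) ∧ (x0 ∧ (x0 ∧ F))) ∧ ¬¬¬F
  →1  ((x1 ∨ x1) ∧ (x0 ∧ (x0 ∧ F))) ∧ ¬¬¬F
  →2  (x1 ∧ (x0 ∧ (x0 ∧ F))) ∧ ¬¬¬F
  →3  (x1 ∧ (x0 ∧ F)) ∧ ¬¬¬F
  →4  (x1 ∧ F) ∧ ¬¬¬F

Answer: NO — after 4 steps the term is (x1 ∧ F) ∧ ¬¬¬F, not yet normal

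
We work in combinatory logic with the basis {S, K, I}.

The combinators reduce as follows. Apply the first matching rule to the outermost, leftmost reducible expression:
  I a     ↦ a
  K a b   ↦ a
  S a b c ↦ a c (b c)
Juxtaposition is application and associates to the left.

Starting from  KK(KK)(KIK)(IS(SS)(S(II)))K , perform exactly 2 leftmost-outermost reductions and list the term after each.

Answer: after 2 steps: KIKK

Reduction:
  start: KK(KK)(KIK)(IS(SS)(S(II)))K
  [1] K(KIK)(IS(SS)(S(II)))K
  [2] KIKK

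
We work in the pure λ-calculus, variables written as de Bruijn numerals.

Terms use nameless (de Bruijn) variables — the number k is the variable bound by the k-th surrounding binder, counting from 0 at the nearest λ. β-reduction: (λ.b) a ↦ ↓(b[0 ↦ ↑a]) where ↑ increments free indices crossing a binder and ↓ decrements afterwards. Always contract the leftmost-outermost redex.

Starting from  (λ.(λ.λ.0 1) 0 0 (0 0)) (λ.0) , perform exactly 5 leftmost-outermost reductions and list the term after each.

  start: (λ.(λ.λ.0 1) 0 0 (0 0)) (λ.0)
  [1] (λ.λ.0 1) (λ.0) (λ.0) ((λ.0) (λ.0))
  [2] (λ.0 (λ.0)) (λ.0) ((λ.0) (λ.0))
  [3] (λ.0) (λ.0) ((λ.0) (λ.0))
  [4] (λ.0) ((λ.0) (λ.0))
  [5] (λ.0) (λ.0)

Answer: after 5 steps: (λ.0) (λ.0)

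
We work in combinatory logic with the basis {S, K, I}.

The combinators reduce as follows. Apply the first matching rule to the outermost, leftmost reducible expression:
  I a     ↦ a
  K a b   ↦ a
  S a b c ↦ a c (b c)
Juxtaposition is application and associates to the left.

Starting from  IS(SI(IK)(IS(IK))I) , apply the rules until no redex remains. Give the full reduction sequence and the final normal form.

Answer: normal form = SI  (in 7 steps)

Reduction:
  start: IS(SI(IK)(IS(IK))I)
  [1] S(SI(IK)(IS(IK))I)
  [2] S(I(IS(IK))(IK(IS(IK)))I)
  [3] S(IS(IK)(IK(IS(IK)))I)
  [4] S(S(IK)(IK(IS(IK)))I)
  [5] S(IKI(IK(IS(IK))I))
  [6] S(KI(IK(IS(IK))I))
  [7] SI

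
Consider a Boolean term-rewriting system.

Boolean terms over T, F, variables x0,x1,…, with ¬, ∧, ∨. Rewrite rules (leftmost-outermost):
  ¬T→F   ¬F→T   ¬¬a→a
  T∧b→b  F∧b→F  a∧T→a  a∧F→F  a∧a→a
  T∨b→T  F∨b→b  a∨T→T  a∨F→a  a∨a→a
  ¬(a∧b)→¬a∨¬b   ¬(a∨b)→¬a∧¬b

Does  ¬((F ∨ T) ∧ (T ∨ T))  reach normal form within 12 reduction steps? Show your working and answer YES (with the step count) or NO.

  start: ¬((F ∨ T) ∧ (T ∨ T))
  →1  ¬(F ∨ T) ∨ ¬(T ∨ T)
  →2  (¬F ∧ ¬T) ∨ ¬(T ∨ T)
  →3  (T ∧ ¬T) ∨ ¬(T ∨ T)
  →4  ¬T ∨ ¬(T ∨ T)
  →5  F ∨ ¬(T ∨ T)
  →6  ¬(T ∨ T)
  →7  ¬T ∧ ¬T
  →8  ¬T
  →9  F

Answer: YES — reaches normal form F in 9 ≤ 12 steps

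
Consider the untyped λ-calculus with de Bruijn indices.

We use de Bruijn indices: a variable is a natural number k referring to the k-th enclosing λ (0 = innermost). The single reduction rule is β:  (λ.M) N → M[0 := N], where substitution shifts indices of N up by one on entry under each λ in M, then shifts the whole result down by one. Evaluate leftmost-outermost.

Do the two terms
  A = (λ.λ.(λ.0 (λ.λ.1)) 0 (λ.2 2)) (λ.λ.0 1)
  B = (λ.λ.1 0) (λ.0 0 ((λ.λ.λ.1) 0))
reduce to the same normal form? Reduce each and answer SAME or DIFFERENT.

Answer: DIFFERENT — A ⇓ λ.0 (λ.λ.1) (λ.λ.0 (λ.λ.0 1)), B ⇓ λ.0 0 (λ.λ.1)

Reduction:
Term A:
  start: (λ.λ.(λ.0 (λ.λ.1)) 0 (λ.2 2)) (λ.λ.0 1)
  [1] λ.(λ.0 (λ.λ.1)) 0 (λ.(λ.λ.0 1) (λ.λ.0 1))
  [2] λ.0 (λ.λ.1) (λ.(λ.λ.0 1) (λ.λ.0 1))
  [3] λ.0 (λ.λ.1) (λ.λ.0 (λ.λ.0 1))

Term B:
  start: (λ.λ.1 0) (λ.0 0 ((λ.λ.λ.1) 0))
  [1] λ.(λ.0 0 ((λ.λ.λ.1) 0)) 0
  [2] λ.0 0 ((λ.λ.λ.1) 0)
  [3] λ.0 0 (λ.λ.1)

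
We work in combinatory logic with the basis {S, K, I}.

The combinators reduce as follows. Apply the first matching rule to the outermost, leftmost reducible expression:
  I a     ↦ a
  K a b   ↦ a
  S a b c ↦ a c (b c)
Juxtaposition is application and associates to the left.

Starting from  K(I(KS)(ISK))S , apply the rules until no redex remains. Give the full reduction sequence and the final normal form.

Answer: normal form = S  (in 3 steps)

Working:
  start: K(I(KS)(ISK))S
  step 1: I(KS)(ISK)
  step 2: KS(ISK)
  step 3: S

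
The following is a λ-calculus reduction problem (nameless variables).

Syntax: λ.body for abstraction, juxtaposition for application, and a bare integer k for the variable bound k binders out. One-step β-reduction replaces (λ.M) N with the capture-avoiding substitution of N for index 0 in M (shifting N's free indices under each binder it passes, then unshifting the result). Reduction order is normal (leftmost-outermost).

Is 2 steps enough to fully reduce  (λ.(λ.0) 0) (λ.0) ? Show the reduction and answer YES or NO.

Answer: YES — reaches normal form λ.0 in 2 ≤ 2 steps

Reduction:
  start: (λ.(λ.0) 0) (λ.0)
  step 1: (λ.0) (λ.0)
  step 2: λ.0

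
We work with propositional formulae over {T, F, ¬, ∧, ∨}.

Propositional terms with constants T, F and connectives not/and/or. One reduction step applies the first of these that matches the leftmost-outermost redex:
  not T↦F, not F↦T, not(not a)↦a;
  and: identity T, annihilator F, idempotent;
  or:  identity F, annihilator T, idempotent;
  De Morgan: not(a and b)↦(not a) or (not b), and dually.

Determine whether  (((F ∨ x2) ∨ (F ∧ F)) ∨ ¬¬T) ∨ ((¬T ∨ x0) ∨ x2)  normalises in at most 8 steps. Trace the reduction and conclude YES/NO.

Answer: YES — reaches normal form T in 6 ≤ 8 steps

Working:
  start: (((F ∨ x2) ∨ (F ∧ F)) ∨ ¬¬T) ∨ ((¬T ∨ x0) ∨ x2)
  →1  ((x2 ∨ (F ∧ F)) ∨ ¬¬T) ∨ ((¬T ∨ x0) ∨ x2)
  →2  ((x2 ∨ F) ∨ ¬¬T) ∨ ((¬T ∨ x0) ∨ x2)
  →3  (x2 ∨ ¬¬T) ∨ ((¬T ∨ x0) ∨ x2)
  →4  (x2 ∨ T) ∨ ((¬T ∨ x0) ∨ x2)
  →5  T ∨ ((¬T ∨ x0) ∨ x2)
  →6  T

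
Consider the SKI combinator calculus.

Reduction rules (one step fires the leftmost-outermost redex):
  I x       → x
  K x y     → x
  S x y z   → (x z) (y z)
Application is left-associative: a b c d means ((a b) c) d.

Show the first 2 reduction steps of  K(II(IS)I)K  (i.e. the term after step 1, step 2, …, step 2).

  start: K(II(IS)I)K
  step 1: II(IS)I
  step 2: I(IS)I

Answer: after 2 steps: I(IS)I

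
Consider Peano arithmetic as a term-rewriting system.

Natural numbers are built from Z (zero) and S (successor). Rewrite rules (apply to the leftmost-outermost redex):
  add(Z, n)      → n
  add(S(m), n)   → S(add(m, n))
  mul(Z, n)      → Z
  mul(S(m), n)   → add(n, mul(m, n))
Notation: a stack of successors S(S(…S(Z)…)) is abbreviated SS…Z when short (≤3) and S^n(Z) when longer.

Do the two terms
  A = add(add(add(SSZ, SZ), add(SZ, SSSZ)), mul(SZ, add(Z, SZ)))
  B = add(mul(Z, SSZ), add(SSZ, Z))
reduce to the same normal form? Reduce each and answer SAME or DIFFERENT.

Term A:
  start: add(add(add(SSZ, SZ), add(SZ, SSSZ)), mul(SZ, add(Z, SZ)))
  [1] add(add(S(add(SZ, SZ)), add(SZ, SSSZ)), mul(SZ, add(Z, SZ)))
  [2] add(S(add(add(SZ, SZ), add(SZ, SSSZ))), mul(SZ, add(Z, SZ)))
  [3] S(add(add(add(SZ, SZ), add(SZ, SSSZ)), mul(SZ, add(Z, SZ))))
  [4] S(add(add(S(add(Z, SZ)), add(SZ, SSSZ)), mul(SZ, add(Z, SZ))))
  [5] S(add(S(add(add(Z, SZ), add(SZ, SSSZ))), mul(SZ, add(Z, SZ))))
  [6] S(S(add(add(add(Z, SZ), add(SZ, SSSZ)), mul(SZ, add(Z, SZ)))))
  [7] S(S(add(add(SZ, add(SZ, SSSZ)), mul(SZ, add(Z, SZ)))))
  [8] S(S(add(S(add(Z, add(SZ, SSSZ))), mul(SZ, add(Z, SZ)))))
  [9] S(S(S(add(add(Z, add(SZ, SSSZ)), mul(SZ, add(Z, SZ))))))
  [10] S(S(S(add(add(SZ, SSSZ), mul(SZ, add(Z, SZ))))))
  [11] S(S(S(add(S(add(Z, SSSZ)), mul(SZ, add(Z, SZ))))))
  [12] S(S(S(S(add(add(Z, SSSZ), mul(SZ, add(Z, SZ)))))))
  [13] S(S(S(S(add(SSSZ, mul(SZ, add(Z, SZ)))))))
  [14] S(S(S(S(S(add(SSZ, mul(SZ, add(Z, SZ))))))))
  [15] S(S(S(S(S(S(add(SZ, mul(SZ, add(Z, SZ)))))))))
  [16] S(S(S(S(S(S(S(add(Z, mul(SZ, add(Z, SZ))))))))))
  [17] S(S(S(S(S(S(S(mul(SZ, add(Z, SZ)))))))))
  [18] S(S(S(S(S(S(S(add(add(Z, SZ), mul(Z, add(Z, SZ))))))))))
  [19] S(S(S(S(S(S(S(add(SZ, mul(Z, add(Z, SZ))))))))))
  [20] S(S(S(S(S(S(S(S(add(Z, mul(Z, add(Z, SZ)))))))))))
  [21] S(S(S(S(S(S(S(S(mul(Z, add(Z, SZ))))))))))
  [22] S^8(Z)

Term B:
  start: add(mul(Z, SSZ), add(SSZ, Z))
  [1] add(Z, add(SSZ, Z))
  [2] add(SSZ, Z)
  [3] S(add(SZ, Z))
  [4] S(S(add(Z, Z)))
  [5] SSZ

Answer: DIFFERENT — A ⇓ S^8(Z), B ⇓ SSZ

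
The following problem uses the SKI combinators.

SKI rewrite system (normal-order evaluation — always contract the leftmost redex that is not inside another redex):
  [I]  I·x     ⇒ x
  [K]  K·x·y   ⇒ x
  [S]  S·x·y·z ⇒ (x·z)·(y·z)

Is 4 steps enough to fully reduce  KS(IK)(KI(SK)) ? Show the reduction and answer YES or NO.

Answer: YES — reaches normal form SI in 2 ≤ 4 steps

Reduction:
  start: KS(IK)(KI(SK))
  step 1: S(KI(SK))
  step 2: SI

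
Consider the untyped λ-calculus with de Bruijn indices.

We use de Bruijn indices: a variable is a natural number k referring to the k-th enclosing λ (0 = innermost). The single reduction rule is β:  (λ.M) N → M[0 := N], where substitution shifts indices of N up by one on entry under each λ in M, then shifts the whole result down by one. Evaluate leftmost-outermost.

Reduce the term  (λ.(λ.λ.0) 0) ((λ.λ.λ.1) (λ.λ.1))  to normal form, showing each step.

Answer: normal form = λ.0  (in 2 steps)

Reduction:
  start: (λ.(λ.λ.0) 0) ((λ.λ.λ.1) (λ.λ.1))
  step 1: (λ.λ.0) ((λ.λ.λ.1) (λ.λ.1))
  step 2: λ.0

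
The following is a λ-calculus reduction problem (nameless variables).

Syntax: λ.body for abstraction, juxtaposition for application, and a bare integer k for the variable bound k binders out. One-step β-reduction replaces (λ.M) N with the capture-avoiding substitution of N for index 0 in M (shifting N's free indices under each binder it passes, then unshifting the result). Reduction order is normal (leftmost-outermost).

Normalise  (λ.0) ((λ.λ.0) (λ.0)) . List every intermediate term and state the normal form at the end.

Answer: normal form = λ.0  (in 2 steps)

Working:
  start: (λ.0) ((λ.λ.0) (λ.0))
  step 1: (λ.λ.0) (λ.0)
  step 2: λ.0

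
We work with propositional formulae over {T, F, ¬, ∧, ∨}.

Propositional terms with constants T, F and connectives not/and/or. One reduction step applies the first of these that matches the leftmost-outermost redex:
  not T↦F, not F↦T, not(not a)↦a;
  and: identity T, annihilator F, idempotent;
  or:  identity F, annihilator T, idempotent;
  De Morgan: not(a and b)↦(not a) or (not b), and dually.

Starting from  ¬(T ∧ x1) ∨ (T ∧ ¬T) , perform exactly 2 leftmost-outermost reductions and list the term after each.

  start: ¬(T ∧ x1) ∨ (T ∧ ¬T)
  step 1: (¬T ∨ ¬x1) ∨ (T ∧ ¬T)
  step 2: (F ∨ ¬x1) ∨ (T ∧ ¬T)

Answer: after 2 steps: (F ∨ ¬x1) ∨ (T ∧ ¬T)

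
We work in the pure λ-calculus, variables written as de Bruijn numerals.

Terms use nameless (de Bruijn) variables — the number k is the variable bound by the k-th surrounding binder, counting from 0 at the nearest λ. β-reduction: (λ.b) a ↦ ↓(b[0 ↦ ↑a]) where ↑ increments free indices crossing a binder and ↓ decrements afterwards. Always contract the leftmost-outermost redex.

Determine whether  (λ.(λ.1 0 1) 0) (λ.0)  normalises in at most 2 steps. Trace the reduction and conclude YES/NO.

  start: (λ.(λ.1 0 1) 0) (λ.0)
  →1  (λ.(λ.0) 0 (λ.0)) (λ.0)
  →2  (λ.0) (λ.0) (λ.0)

Answer: NO — after 2 steps the term is (λ.0) (λ.0) (λ.0), not yet normal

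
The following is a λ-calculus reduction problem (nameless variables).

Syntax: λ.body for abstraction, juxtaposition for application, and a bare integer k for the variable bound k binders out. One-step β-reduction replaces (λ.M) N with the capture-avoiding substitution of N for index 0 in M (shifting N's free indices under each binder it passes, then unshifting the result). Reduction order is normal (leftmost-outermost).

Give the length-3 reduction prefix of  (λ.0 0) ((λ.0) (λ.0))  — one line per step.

Answer: after 3 steps: (λ.0) (λ.0)

Working:
  start: (λ.0 0) ((λ.0) (λ.0))
  step 1: (λ.0) (λ.0) ((λ.0) (λ.0))
  step 2: (λ.0) ((λ.0) (λ.0))
  step 3: (λ.0) (λ.0)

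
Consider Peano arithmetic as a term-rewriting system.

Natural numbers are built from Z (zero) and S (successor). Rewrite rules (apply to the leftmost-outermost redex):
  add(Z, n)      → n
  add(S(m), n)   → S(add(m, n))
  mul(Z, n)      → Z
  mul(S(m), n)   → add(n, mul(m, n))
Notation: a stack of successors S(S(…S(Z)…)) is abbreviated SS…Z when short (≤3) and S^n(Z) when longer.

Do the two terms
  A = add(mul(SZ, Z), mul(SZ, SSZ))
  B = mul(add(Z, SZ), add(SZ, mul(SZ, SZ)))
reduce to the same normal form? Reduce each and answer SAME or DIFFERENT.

Answer: SAME — A ⇓ SSZ, B ⇓ SSZ

Reduction:
Term A:
  start: add(mul(SZ, Z), mul(SZ, SSZ))
  →1  add(add(Z, mul(Z, Z)), mul(SZ, SSZ))
  →2  add(mul(Z, Z), mul(SZ, SSZ))
  →3  add(Z, mul(SZ, SSZ))
  →4  mul(SZ, SSZ)
  →5  add(SSZ, mul(Z, SSZ))
  →6  S(add(SZ, mul(Z, SSZ)))
  →7  S(S(add(Z, mul(Z, SSZ))))
  →8  S(S(mul(Z, SSZ)))
  →9  SSZ

Term B:
  start: mul(add(Z, SZ), add(SZ, mul(SZ, SZ)))
  →1  mul(SZ, add(SZ, mul(SZ, SZ)))
  →2  add(add(SZ, mul(SZ, SZ)), mul(Z, add(SZ, mul(SZ, SZ))))
  →3  add(S(add(Z, mul(SZ, SZ))), mul(Z, add(SZ, mul(SZ, SZ))))
  →4  S(add(add(Z, mul(SZ, SZ)), mul(Z, add(SZ, mul(SZ, SZ)))))
  →5  S(add(mul(SZ, SZ), mul(Z, add(SZ, mul(SZ, SZ)))))
  →6  S(add(add(SZ, mul(Z, SZ)), mul(Z, add(SZ, mul(SZ, SZ)))))
  →7  S(add(S(add(Z, mul(Z, SZ))), mul(Z, add(SZ, mul(SZ, SZ)))))
  →8  S(S(add(add(Z, mul(Z, SZ)), mul(Z, add(SZ, mul(SZ, SZ))))))
  →9  S(S(add(mul(Z, SZ), mul(Z, add(SZ, mul(SZ, SZ))))))
  →10  S(S(add(Z, mul(Z, add(SZ, mul(SZ, SZ))))))
  →11  S(S(mul(Z, add(SZ, mul(SZ, SZ)))))
  →12  SSZ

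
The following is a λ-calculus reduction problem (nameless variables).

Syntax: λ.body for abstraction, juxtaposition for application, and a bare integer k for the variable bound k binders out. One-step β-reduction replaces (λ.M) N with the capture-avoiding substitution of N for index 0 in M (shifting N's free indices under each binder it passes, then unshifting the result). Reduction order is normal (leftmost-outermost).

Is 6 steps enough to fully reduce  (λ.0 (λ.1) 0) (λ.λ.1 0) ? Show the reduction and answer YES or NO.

Answer: YES — reaches normal form λ.λ.1 0 in 4 ≤ 6 steps

Derivation:
  start: (λ.0 (λ.1) 0) (λ.λ.1 0)
  [1] (λ.λ.1 0) (λ.λ.λ.1 0) (λ.λ.1 0)
  [2] (λ.(λ.λ.λ.1 0) 0) (λ.λ.1 0)
  [3] (λ.λ.λ.1 0) (λ.λ.1 0)
  [4] λ.λ.1 0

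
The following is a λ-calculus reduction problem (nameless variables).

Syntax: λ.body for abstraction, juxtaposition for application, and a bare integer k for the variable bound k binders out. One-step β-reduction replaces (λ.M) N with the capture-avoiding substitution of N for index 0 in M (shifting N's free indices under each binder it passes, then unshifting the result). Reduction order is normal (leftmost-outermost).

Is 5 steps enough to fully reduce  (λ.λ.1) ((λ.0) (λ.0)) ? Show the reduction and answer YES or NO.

Answer: YES — reaches normal form λ.λ.0 in 2 ≤ 5 steps

Working:
  start: (λ.λ.1) ((λ.0) (λ.0))
  →1  λ.(λ.0) (λ.0)
  →2  λ.λ.0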